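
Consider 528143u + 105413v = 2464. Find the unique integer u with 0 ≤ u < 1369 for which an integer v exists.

Euclid: 528143 = 5·105413 + 1078; 105413 = 97·1078 + 847; 1078 = 1·847 + 231; 847 = 3·231 + 154; 231 = 1·154 + 77; 154 = 2·77 + 0 → gcd = 77; 2464 = 77·32.
Back-substitution yields 528143·(489) + 105413·(-2450) = 77, so one solution is u = 489·32 = 15648, v = -2450·32 = -78400.
Solutions in u differ by 105413/77 = 1369; the one in [0, 1369) is 15648 mod 1369 = 589.

589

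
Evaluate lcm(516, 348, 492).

516 = 2² · 3 · 43; 348 = 2² · 3 · 29; 492 = 2² · 3 · 41
lcm takes max exponent of each prime: 2² · 3 · 29 · 41 · 43 = 613524

613524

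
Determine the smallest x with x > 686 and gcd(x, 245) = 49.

784

Multiples of 49 above 686: 49·15, 49·16, … . Need the cofactor coprime to 245/49 = 5.
Checking s = 15, 16, … the first with gcd(s, 5) = 1 is s = 16, giving 784.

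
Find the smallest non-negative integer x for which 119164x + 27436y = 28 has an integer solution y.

Reduce mod 27436: 119164x ≡ 28 (mod 27436). With g = gcd(119164, 27436) = 4 dividing 28, divide through: 29791x ≡ 7 (mod 6859).
Since gcd(29791, 6859) = 1, x ≡ 7·(29791)⁻¹ ≡ 5161 (mod 6859). Smallest non-negative: 5161.

5161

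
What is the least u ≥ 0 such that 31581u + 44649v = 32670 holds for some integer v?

gcd(31581, 44649) = 1089 (Euclid: 44649 = 1·31581 + 13068; 31581 = 2·13068 + 5445; 13068 = 2·5445 + 2178; 5445 = 2·2178 + 1089; 2178 = 2·1089 + 0), and 1089 | 32670.
Extended Euclid: 31581·(17) + 44649·(-12) = 1089. Scale by 30: u₀ = 510.
General solution u = u₀ + 41t; reducing mod 41 gives u = 18 (and v = -12).

18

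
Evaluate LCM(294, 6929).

2037126

gcd first: 6929 = 23·294 + 167; 294 = 1·167 + 127; 167 = 1·127 + 40; 127 = 3·40 + 7; 40 = 5·7 + 5; 7 = 1·5 + 2; 5 = 2·2 + 1; 2 = 2·1 + 0 → gcd = 1
lcm = 294·6929/gcd = 2037126/1 = 2037126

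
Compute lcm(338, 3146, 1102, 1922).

338 = 2 · 13²; 3146 = 2 · 11² · 13; 1102 = 2 · 19 · 29; 1922 = 2 · 31²
lcm takes max exponent of each prime: 2 · 11² · 13² · 19 · 29 · 31² = 21655940878

21655940878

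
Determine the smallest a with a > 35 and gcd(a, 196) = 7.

63

196 = 7·28. Any a with gcd(a, 196) = 7 is a multiple of 7, say 7s, with s coprime to 28.
Need s > 35/7, so s ≥ 6. First s ≥ 6 with gcd(s, 28) = 1 is s = 9. Thus a = 7·9 = 63.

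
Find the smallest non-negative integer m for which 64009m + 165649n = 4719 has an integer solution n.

572

Euclid: 165649 = 2·64009 + 37631; 64009 = 1·37631 + 26378; 37631 = 1·26378 + 11253; 26378 = 2·11253 + 3872; 11253 = 2·3872 + 3509; 3872 = 1·3509 + 363; 3509 = 9·363 + 242; 363 = 1·242 + 121; 242 = 2·121 + 0 → gcd = 121; 4719 = 121·39.
Back-substitution yields 64009·(471) + 165649·(-182) = 121, so one solution is m = 471·39 = 18369, n = -182·39 = -7098.
Solutions in m differ by 165649/121 = 1369; the one in [0, 1369) is 18369 mod 1369 = 572.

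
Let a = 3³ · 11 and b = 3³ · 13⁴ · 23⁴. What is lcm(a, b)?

max exponent per prime: 3³ · 11 · 13⁴ · 23⁴ = 2373784023897

2373784023897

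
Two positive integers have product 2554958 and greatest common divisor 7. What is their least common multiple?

Since gcd(u,v)·lcm(u,v) = uv, lcm = 2554958/7 = 364994.

364994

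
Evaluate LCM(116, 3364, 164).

137924

116 = 2² · 29; 3364 = 2² · 29²; 164 = 2² · 41
lcm takes max exponent of each prime: 2² · 29² · 41 = 137924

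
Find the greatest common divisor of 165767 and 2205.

165767 = 7² · 17 · 199
2205 = 3² · 5 · 7²
Common: 7² = 49

49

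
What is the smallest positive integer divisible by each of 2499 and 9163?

2499 = 3 · 7² · 17; 9163 = 7² · 11 · 17
max exponents: 3 · 7² · 11 · 17 = 27489

27489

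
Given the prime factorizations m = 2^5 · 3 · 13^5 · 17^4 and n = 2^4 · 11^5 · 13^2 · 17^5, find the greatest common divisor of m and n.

min exponent per shared prime: 2^4 · 13^2 · 17^4 = 225840784

225840784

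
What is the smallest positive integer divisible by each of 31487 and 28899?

gcd first: 31487 = 1·28899 + 2588; 28899 = 11·2588 + 431; 2588 = 6·431 + 2; 431 = 215·2 + 1; 2 = 2·1 + 0 → gcd = 1
lcm = 31487·28899/gcd = 909942813/1 = 909942813

909942813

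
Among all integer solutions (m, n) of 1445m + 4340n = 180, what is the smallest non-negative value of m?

Reduce mod 4340: 1445m ≡ 180 (mod 4340). With g = gcd(1445, 4340) = 5 dividing 180, divide through: 289m ≡ 36 (mod 868).
Since gcd(289, 868) = 1, m ≡ 36·(289)⁻¹ ≡ 760 (mod 868). Smallest non-negative: 760.

760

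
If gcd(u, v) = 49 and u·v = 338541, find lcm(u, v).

For any two positive integers, gcd × lcm equals their product. Hence lcm = 338541 / 49 = 6909.

6909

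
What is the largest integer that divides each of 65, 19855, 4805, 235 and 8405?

65 = 5 · 13; 19855 = 5 · 11 · 19²; 4805 = 5 · 31²; 235 = 5 · 47; 8405 = 5 · 41²
gcd takes min exponent of each prime: 5 = 5

5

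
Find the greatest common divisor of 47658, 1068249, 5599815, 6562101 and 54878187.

507

47658 = 2 · 3 · 13² · 47; 1068249 = 3 · 7² · 13² · 43; 5599815 = 3 · 5 · 13² · 47²; 6562101 = 3 · 7 · 13² · 43²; 54878187 = 3 · 7² · 13² · 47²
gcd takes min exponent of each prime: 3 · 13² = 507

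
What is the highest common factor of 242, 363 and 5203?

121

242 = 2 · 11²; 363 = 3 · 11²; 5203 = 11² · 43
gcd takes min exponent of each prime: 11² = 121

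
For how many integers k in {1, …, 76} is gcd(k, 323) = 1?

323 = 17·19. Inclusion–exclusion on these primes:
76 − ⌊76/17⌋ − ⌊76/19⌋ + ⌊76/323⌋ = 68

68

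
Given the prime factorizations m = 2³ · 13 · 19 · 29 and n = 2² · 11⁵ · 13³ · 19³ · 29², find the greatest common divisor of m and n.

min exponent per shared prime: 2² · 13 · 19 · 29 = 28652

28652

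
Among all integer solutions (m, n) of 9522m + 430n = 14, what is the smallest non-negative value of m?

Reduce mod 430: 9522m ≡ 14 (mod 430). With g = gcd(9522, 430) = 2 dividing 14, divide through: 4761m ≡ 7 (mod 215).
Since gcd(4761, 215) = 1, m ≡ 7·(4761)⁻¹ ≡ 132 (mod 215). Smallest non-negative: 132.

132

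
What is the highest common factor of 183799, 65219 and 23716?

5929

183799 = 7² · 11² · 31; 65219 = 7² · 11³; 23716 = 2² · 7² · 11²
gcd takes min exponent of each prime: 7² · 11² = 5929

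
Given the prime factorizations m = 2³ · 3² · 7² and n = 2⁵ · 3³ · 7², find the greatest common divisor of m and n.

min exponent per shared prime: 2³ · 3² · 7² = 3528

3528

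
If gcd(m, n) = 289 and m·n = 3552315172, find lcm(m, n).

For any two positive integers, gcd × lcm equals their product. Hence lcm = 3552315172 / 289 = 12291748.

12291748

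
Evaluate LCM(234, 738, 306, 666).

lcm(234, 738) = 234·738/gcd = 172692/18 = 9594
lcm(9594, 306) = 9594·306/gcd = 2935764/18 = 163098
lcm(163098, 666) = 163098·666/gcd = 108623268/18 = 6034626

6034626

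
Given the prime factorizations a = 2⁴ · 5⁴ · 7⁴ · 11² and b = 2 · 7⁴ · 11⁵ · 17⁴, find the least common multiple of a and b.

max exponent per prime: 2⁴ · 5⁴ · 7⁴ · 11⁵ · 17⁴ = 322961885109710000

322961885109710000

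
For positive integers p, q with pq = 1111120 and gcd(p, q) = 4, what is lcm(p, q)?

For any two positive integers, gcd × lcm equals their product. Hence lcm = 1111120 / 4 = 277780.

277780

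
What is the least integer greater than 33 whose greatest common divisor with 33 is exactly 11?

44

Multiples of 11 above 33: 11·4, 11·5, … . Need the cofactor coprime to 33/11 = 3.
Checking s = 4, 5, … the first with gcd(s, 3) = 1 is s = 4, giving 44.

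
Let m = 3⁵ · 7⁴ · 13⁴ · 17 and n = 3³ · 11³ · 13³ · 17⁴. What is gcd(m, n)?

1008423

min exponent per shared prime: 3³ · 13³ · 17 = 1008423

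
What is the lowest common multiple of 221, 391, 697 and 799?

221 = 13 · 17; 391 = 17 · 23; 697 = 17 · 41; 799 = 17 · 47
lcm takes max exponent of each prime: 13 · 17 · 23 · 41 · 47 = 9794941

9794941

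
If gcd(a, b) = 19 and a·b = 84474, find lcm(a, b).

4446

For any two positive integers, gcd × lcm equals their product. Hence lcm = 84474 / 19 = 4446.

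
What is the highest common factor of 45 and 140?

Euclid: 140 = 3·45 + 5; 45 = 9·5 + 0. Last nonzero remainder: 5.

5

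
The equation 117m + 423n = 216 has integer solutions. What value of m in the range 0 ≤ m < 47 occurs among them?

Reduce mod 423: 117m ≡ 216 (mod 423). With g = gcd(117, 423) = 9 dividing 216, divide through: 13m ≡ 24 (mod 47).
Since gcd(13, 47) = 1, m ≡ 24·(13)⁻¹ ≡ 38 (mod 47). Smallest non-negative: 38.

38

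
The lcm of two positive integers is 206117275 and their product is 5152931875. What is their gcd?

25

gcd·lcm = product, so gcd = 5152931875/206117275 = 25.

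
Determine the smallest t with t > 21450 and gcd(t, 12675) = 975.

Multiples of 975 above 21450: 975·23, 975·24, … . Need the cofactor coprime to 12675/975 = 13.
Checking s = 23, 24, … the first with gcd(s, 13) = 1 is s = 23, giving 22425.

22425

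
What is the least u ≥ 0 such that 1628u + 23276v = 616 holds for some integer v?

Reduce mod 23276: 1628u ≡ 616 (mod 23276). With g = gcd(1628, 23276) = 44 dividing 616, divide through: 37u ≡ 14 (mod 529).
Since gcd(37, 529) = 1, u ≡ 14·(37)⁻¹ ≡ 415 (mod 529). Smallest non-negative: 415.

415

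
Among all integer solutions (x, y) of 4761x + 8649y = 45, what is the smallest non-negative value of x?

Euclid: 8649 = 1·4761 + 3888; 4761 = 1·3888 + 873; 3888 = 4·873 + 396; 873 = 2·396 + 81; 396 = 4·81 + 72; 81 = 1·72 + 9; 72 = 8·9 + 0 → gcd = 9; 45 = 9·5.
Back-substitution yields 4761·(109) + 8649·(-60) = 9, so one solution is x = 109·5 = 545, y = -60·5 = -300.
Solutions in x differ by 8649/9 = 961; the one in [0, 961) is 545 mod 961 = 545.

545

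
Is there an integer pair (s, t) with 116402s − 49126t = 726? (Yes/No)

Yes

gcd(116402, 49126): 116402 = 2·49126 + 18150; 49126 = 2·18150 + 12826; 18150 = 1·12826 + 5324; 12826 = 2·5324 + 2178; 5324 = 2·2178 + 968; 2178 = 2·968 + 242; 968 = 4·242 + 0 → 242
242 divides 726, so a solution exists.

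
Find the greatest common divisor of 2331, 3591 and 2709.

63

2331 = 3² · 7 · 37; 3591 = 3³ · 7 · 19; 2709 = 3² · 7 · 43
gcd takes min exponent of each prime: 3² · 7 = 63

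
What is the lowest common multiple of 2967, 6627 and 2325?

5079429825

2967 = 3 · 23 · 43; 6627 = 3 · 47²; 2325 = 3 · 5² · 31
lcm takes max exponent of each prime: 3 · 5² · 23 · 31 · 43 · 47² = 5079429825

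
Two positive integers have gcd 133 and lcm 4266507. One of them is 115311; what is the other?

u·v = gcd·lcm = 133·4266507 = 567445431, so v = 567445431/115311 = 4921.

4921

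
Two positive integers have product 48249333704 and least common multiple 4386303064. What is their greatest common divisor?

11

gcd·lcm = product, so gcd = 48249333704/4386303064 = 11.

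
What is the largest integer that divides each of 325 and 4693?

325 = 5² · 13
4693 = 13 · 19²
Common: 13 = 13

13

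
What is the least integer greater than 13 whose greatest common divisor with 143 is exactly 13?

26

Multiples of 13 above 13: 13·2, 13·3, … . Need the cofactor coprime to 143/13 = 11.
Checking s = 2, 3, … the first with gcd(s, 11) = 1 is s = 2, giving 26.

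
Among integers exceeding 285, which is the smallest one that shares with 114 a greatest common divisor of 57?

gcd(x, 114) = 57 forces 57 | x; write x = 57s. Then gcd(57s, 57·2) = 57·gcd(s, 2), so need gcd(s, 2) = 1.
57s > 285 gives s ≥ 6. The least s ≥ 6 coprime to 2 is 7, so x = 57·7 = 399.

399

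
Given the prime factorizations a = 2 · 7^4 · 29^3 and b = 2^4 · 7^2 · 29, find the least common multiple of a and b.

936927824

max exponent per prime: 2^4 · 7^4 · 29^3 = 936927824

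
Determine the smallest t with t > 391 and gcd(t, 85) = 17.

gcd(t, 85) = 17 forces 17 | t; write t = 17s. Then gcd(17s, 17·5) = 17·gcd(s, 5), so need gcd(s, 5) = 1.
17s > 391 gives s ≥ 24. The least s ≥ 24 coprime to 5 is 24, so t = 17·24 = 408.

408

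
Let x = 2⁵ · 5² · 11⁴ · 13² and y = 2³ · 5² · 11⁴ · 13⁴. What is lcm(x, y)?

334529280800

max exponent per prime: 2⁵ · 5² · 11⁴ · 13⁴ = 334529280800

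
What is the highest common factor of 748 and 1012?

44

748 = 2² · 11 · 17
1012 = 2² · 11 · 23
Common: 2² · 11 = 44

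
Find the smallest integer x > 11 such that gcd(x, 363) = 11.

Multiples of 11 above 11: 11·2, 11·3, … . Need the cofactor coprime to 363/11 = 33.
Checking s = 2, 3, … the first with gcd(s, 33) = 1 is s = 2, giving 22.

22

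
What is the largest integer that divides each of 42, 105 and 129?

3

42 = 2 · 3 · 7; 105 = 3 · 5 · 7; 129 = 3 · 43
gcd takes min exponent of each prime: 3 = 3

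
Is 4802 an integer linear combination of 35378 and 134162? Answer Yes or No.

gcd(35378, 134162): 134162 = 3·35378 + 28028; 35378 = 1·28028 + 7350; 28028 = 3·7350 + 5978; 7350 = 1·5978 + 1372; 5978 = 4·1372 + 490; 1372 = 2·490 + 392; 490 = 1·392 + 98; 392 = 4·98 + 0 → 98
98 divides 4802, so a solution exists.

Yes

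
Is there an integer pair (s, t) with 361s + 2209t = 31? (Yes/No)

Yes

By Bézout, 361s + 2209t = 31 has integer solutions iff gcd(361, 2209) | 31.
Euclid: 2209 = 6·361 + 43; 361 = 8·43 + 17; 43 = 2·17 + 9; 17 = 1·9 + 8; 9 = 1·8 + 1; 8 = 8·1 + 0. gcd = 1; 31 mod 1 = 0. Yes.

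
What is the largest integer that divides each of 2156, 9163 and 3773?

2156 = 2² · 7² · 11; 9163 = 7² · 11 · 17; 3773 = 7³ · 11
gcd takes min exponent of each prime: 7² · 11 = 539

539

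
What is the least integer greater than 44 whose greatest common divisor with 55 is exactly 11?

66

55 = 11·5. Any k with gcd(k, 55) = 11 is a multiple of 11, say 11s, with s coprime to 5.
Need s > 44/11, so s ≥ 5. First s ≥ 5 with gcd(s, 5) = 1 is s = 6. Thus k = 11·6 = 66.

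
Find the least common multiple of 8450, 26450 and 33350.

8450 = 2 · 5² · 13²; 26450 = 2 · 5² · 23²; 33350 = 2 · 5² · 23 · 29
lcm takes max exponent of each prime: 2 · 5² · 13² · 23² · 29 = 129631450

129631450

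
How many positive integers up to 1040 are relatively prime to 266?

423

266 = 2·7·19. Inclusion–exclusion on these primes:
1040 − ⌊1040/2⌋ − ⌊1040/7⌋ − ⌊1040/19⌋ + ⌊1040/14⌋ + ⌊1040/38⌋ + ⌊1040/133⌋ − ⌊1040/266⌋ = 423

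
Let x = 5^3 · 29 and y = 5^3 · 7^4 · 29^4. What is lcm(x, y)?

max exponent per prime: 5^3 · 7^4 · 29^4 = 212272710125

212272710125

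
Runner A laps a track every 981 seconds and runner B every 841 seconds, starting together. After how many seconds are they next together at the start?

825021

gcd first: 981 = 1·841 + 140; 841 = 6·140 + 1; 140 = 140·1 + 0 → gcd = 1
lcm = 981·841/gcd = 825021/1 = 825021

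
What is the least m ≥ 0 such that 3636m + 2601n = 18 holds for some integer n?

93

Euclid: 3636 = 1·2601 + 1035; 2601 = 2·1035 + 531; 1035 = 1·531 + 504; 531 = 1·504 + 27; 504 = 18·27 + 18; 27 = 1·18 + 9; 18 = 2·9 + 0 → gcd = 9; 18 = 9·2.
Back-substitution yields 3636·(-98) + 2601·(137) = 9, so one solution is m = -98·2 = -196, n = 137·2 = 274.
Solutions in m differ by 2601/9 = 289; the one in [0, 289) is -196 mod 289 = 93.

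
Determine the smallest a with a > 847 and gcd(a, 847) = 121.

gcd(a, 847) = 121 forces 121 | a; write a = 121s. Then gcd(121s, 121·7) = 121·gcd(s, 7), so need gcd(s, 7) = 1.
121s > 847 gives s ≥ 8. The least s ≥ 8 coprime to 7 is 8, so a = 121·8 = 968.

968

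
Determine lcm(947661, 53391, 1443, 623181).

20730322237911

947661 = 3 · 11 · 13 · 47²; 53391 = 3 · 13 · 37²; 1443 = 3 · 13 · 37; 623181 = 3 · 13 · 19 · 29²
lcm takes max exponent of each prime: 3 · 11 · 13 · 19 · 29² · 37² · 47² = 20730322237911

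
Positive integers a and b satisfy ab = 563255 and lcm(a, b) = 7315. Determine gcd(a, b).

From gcd × lcm = ab: gcd = 563255 / 7315 = 77.

77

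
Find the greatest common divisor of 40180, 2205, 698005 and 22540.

gcd(40180, 2205): 40180 = 18·2205 + 490; 2205 = 4·490 + 245; 490 = 2·245 + 0 → 245
gcd(245, 698005): 698005 = 2849·245 + 0 → 245
gcd(245, 22540): 22540 = 92·245 + 0 → 245

245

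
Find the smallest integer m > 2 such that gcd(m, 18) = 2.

gcd(m, 18) = 2 forces 2 | m; write m = 2s. Then gcd(2s, 2·9) = 2·gcd(s, 9), so need gcd(s, 9) = 1.
2s > 2 gives s ≥ 2. The least s ≥ 2 coprime to 9 is 2, so m = 2·2 = 4.

4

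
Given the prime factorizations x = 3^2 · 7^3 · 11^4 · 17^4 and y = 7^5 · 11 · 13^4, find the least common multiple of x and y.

5282901883990553823

max exponent per prime: 3^2 · 7^5 · 11^4 · 13^4 · 17^4 = 5282901883990553823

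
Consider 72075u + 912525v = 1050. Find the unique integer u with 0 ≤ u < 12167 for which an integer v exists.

747

gcd(72075, 912525) = 75 (Euclid: 912525 = 12·72075 + 47625; 72075 = 1·47625 + 24450; 47625 = 1·24450 + 23175; 24450 = 1·23175 + 1275; 23175 = 18·1275 + 225; 1275 = 5·225 + 150; 225 = 1·150 + 75; 150 = 2·75 + 0), and 75 | 1050.
Extended Euclid: 72075·(-4292) + 912525·(339) = 75. Scale by 14: u₀ = -60088.
General solution u = u₀ + 12167t; reducing mod 12167 gives u = 747 (and v = -59).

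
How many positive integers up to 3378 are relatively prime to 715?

Prime factors of 715: 5, 11, 13. Count integers ≤ 3378 divisible by none of them.
By inclusion–exclusion: 3378 − ⌊3378/5⌋ − ⌊3378/11⌋ − ⌊3378/13⌋ + ⌊3378/55⌋ + ⌊3378/65⌋ + ⌊3378/143⌋ − ⌊3378/715⌋ = 2268.

2268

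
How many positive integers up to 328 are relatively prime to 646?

146

Prime factors of 646: 2, 17, 19. Count integers ≤ 328 divisible by none of them.
By inclusion–exclusion: 328 − ⌊328/2⌋ − ⌊328/17⌋ − ⌊328/19⌋ + ⌊328/34⌋ + ⌊328/38⌋ + ⌊328/323⌋ − ⌊328/646⌋ = 146.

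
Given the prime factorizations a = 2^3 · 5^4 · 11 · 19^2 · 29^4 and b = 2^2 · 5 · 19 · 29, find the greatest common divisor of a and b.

min exponent per shared prime: 2^2 · 5 · 19 · 29 = 11020

11020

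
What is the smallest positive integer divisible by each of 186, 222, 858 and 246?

186 = 2 · 3 · 31; 222 = 2 · 3 · 37; 858 = 2 · 3 · 11 · 13; 246 = 2 · 3 · 41
lcm takes max exponent of each prime: 2 · 3 · 11 · 13 · 31 · 37 · 41 = 40349166

40349166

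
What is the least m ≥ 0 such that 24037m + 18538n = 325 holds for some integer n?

381

Reduce mod 18538: 24037m ≡ 325 (mod 18538). With g = gcd(24037, 18538) = 13 dividing 325, divide through: 1849m ≡ 25 (mod 1426).
Since gcd(1849, 1426) = 1, m ≡ 25·(1849)⁻¹ ≡ 381 (mod 1426). Smallest non-negative: 381.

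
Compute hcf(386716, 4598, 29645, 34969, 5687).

121

gcd(386716, 4598): 386716 = 84·4598 + 484; 4598 = 9·484 + 242; 484 = 2·242 + 0 → 242
gcd(242, 29645): 29645 = 122·242 + 121; 242 = 2·121 + 0 → 121
gcd(121, 34969): 34969 = 289·121 + 0 → 121
gcd(121, 5687): 5687 = 47·121 + 0 → 121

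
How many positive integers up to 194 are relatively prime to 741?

113

741 = 3·13·19. Inclusion–exclusion on these primes:
194 − ⌊194/3⌋ − ⌊194/13⌋ − ⌊194/19⌋ + ⌊194/39⌋ + ⌊194/57⌋ + ⌊194/247⌋ − ⌊194/741⌋ = 113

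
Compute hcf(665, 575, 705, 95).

665 = 5 · 7 · 19; 575 = 5² · 23; 705 = 3 · 5 · 47; 95 = 5 · 19
gcd takes min exponent of each prime: 5 = 5

5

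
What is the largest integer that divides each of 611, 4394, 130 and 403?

13

gcd(611, 4394): 4394 = 7·611 + 117; 611 = 5·117 + 26; 117 = 4·26 + 13; 26 = 2·13 + 0 → 13
gcd(13, 130): 130 = 10·13 + 0 → 13
gcd(13, 403): 403 = 31·13 + 0 → 13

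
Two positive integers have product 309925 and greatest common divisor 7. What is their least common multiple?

44275

For any two positive integers, gcd × lcm equals their product. Hence lcm = 309925 / 7 = 44275.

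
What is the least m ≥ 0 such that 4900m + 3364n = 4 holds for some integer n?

Reduce mod 3364: 4900m ≡ 4 (mod 3364). With g = gcd(4900, 3364) = 4 dividing 4, divide through: 1225m ≡ 1 (mod 841).
Since gcd(1225, 841) = 1, m ≡ 1·(1225)⁻¹ ≡ 576 (mod 841). Smallest non-negative: 576.

576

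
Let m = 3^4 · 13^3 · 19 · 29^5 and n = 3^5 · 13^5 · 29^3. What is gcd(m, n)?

min exponent per shared prime: 3^4 · 13^3 · 29^3 = 4340193273

4340193273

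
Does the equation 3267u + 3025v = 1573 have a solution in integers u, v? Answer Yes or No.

Yes

By Bézout, 3267u + 3025v = 1573 has integer solutions iff gcd(3267, 3025) | 1573.
Euclid: 3267 = 1·3025 + 242; 3025 = 12·242 + 121; 242 = 2·121 + 0. gcd = 121; 1573 mod 121 = 0. Yes.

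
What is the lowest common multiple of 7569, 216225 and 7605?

30731843025

7569 = 3² · 29²; 216225 = 3² · 5² · 31²; 7605 = 3² · 5 · 13²
lcm takes max exponent of each prime: 3² · 5² · 13² · 29² · 31² = 30731843025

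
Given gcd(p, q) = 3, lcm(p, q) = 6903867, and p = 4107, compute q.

p·q = gcd·lcm = 3·6903867 = 20711601, so q = 20711601/4107 = 5043.

5043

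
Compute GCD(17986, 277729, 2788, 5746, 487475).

gcd(17986, 277729): 277729 = 15·17986 + 7939; 17986 = 2·7939 + 2108; 7939 = 3·2108 + 1615; 2108 = 1·1615 + 493; 1615 = 3·493 + 136; 493 = 3·136 + 85; 136 = 1·85 + 51; 85 = 1·51 + 34; 51 = 1·34 + 17; 34 = 2·17 + 0 → 17
gcd(17, 2788): 2788 = 164·17 + 0 → 17
gcd(17, 5746): 5746 = 338·17 + 0 → 17
gcd(17, 487475): 487475 = 28675·17 + 0 → 17

17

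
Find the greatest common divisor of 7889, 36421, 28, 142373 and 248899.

7

gcd(7889, 36421): 36421 = 4·7889 + 4865; 7889 = 1·4865 + 3024; 4865 = 1·3024 + 1841; 3024 = 1·1841 + 1183; 1841 = 1·1183 + 658; 1183 = 1·658 + 525; 658 = 1·525 + 133; 525 = 3·133 + 126; 133 = 1·126 + 7; 126 = 18·7 + 0 → 7
gcd(7, 28): 28 = 4·7 + 0 → 7
gcd(7, 142373): 142373 = 20339·7 + 0 → 7
gcd(7, 248899): 248899 = 35557·7 + 0 → 7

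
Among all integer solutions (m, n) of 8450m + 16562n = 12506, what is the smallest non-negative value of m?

Euclid: 16562 = 1·8450 + 8112; 8450 = 1·8112 + 338; 8112 = 24·338 + 0 → gcd = 338; 12506 = 338·37.
Back-substitution yields 8450·(2) + 16562·(-1) = 338, so one solution is m = 2·37 = 74, n = -1·37 = -37.
Solutions in m differ by 16562/338 = 49; the one in [0, 49) is 74 mod 49 = 25.

25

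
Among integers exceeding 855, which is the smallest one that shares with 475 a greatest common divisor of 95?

1045

Multiples of 95 above 855: 95·10, 95·11, … . Need the cofactor coprime to 475/95 = 5.
Checking s = 10, 11, … the first with gcd(s, 5) = 1 is s = 11, giving 1045.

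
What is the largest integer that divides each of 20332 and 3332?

68

20332 = 2² · 13 · 17 · 23
3332 = 2² · 7² · 17
Common: 2² · 17 = 68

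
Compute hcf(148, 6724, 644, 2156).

148 = 2² · 37; 6724 = 2² · 41²; 644 = 2² · 7 · 23; 2156 = 2² · 7² · 11
gcd takes min exponent of each prime: 2² = 4

4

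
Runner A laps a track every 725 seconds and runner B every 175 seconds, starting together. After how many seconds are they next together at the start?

5075

gcd first: 725 = 4·175 + 25; 175 = 7·25 + 0 → gcd = 25
lcm = 725·175/gcd = 126875/25 = 5075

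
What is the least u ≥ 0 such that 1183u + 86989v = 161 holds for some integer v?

6471

Reduce mod 86989: 1183u ≡ 161 (mod 86989). With g = gcd(1183, 86989) = 7 dividing 161, divide through: 169u ≡ 23 (mod 12427).
Since gcd(169, 12427) = 1, u ≡ 23·(169)⁻¹ ≡ 6471 (mod 12427). Smallest non-negative: 6471.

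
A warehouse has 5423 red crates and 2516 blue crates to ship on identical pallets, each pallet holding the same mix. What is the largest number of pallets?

Euclid: 5423 = 2·2516 + 391; 2516 = 6·391 + 170; 391 = 2·170 + 51; 170 = 3·51 + 17; 51 = 3·17 + 0. Last nonzero remainder: 17.

17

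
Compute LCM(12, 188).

12 = 2² · 3; 188 = 2² · 47
max exponents: 2² · 3 · 47 = 564

564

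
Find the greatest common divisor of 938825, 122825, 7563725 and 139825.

425

938825 = 5² · 17 · 47²; 122825 = 5² · 17³; 7563725 = 5² · 13 · 17 · 37²; 139825 = 5² · 7 · 17 · 47
gcd takes min exponent of each prime: 5² · 17 = 425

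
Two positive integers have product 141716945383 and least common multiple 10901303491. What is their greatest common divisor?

gcd·lcm = product, so gcd = 141716945383/10901303491 = 13.

13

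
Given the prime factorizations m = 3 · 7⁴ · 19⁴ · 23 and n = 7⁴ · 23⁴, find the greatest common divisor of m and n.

min exponent per shared prime: 7⁴ · 23 = 55223

55223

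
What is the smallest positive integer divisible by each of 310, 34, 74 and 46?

4484770

310 = 2 · 5 · 31; 34 = 2 · 17; 74 = 2 · 37; 46 = 2 · 23
lcm takes max exponent of each prime: 2 · 5 · 17 · 23 · 31 · 37 = 4484770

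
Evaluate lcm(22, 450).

gcd first: 450 = 20·22 + 10; 22 = 2·10 + 2; 10 = 5·2 + 0 → gcd = 2
lcm = 22·450/gcd = 9900/2 = 4950

4950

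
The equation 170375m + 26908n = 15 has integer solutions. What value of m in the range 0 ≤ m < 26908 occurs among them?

Reduce mod 26908: 170375m ≡ 15 (mod 26908). With g = gcd(170375, 26908) = 1 dividing 15, divide through: 170375m ≡ 15 (mod 26908).
Since gcd(170375, 26908) = 1, m ≡ 15·(170375)⁻¹ ≡ 4449 (mod 26908). Smallest non-negative: 4449.

4449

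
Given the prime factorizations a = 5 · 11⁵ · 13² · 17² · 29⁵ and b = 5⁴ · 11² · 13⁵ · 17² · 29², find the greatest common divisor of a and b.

24850545005

min exponent per shared prime: 5 · 11² · 13² · 17² · 29² = 24850545005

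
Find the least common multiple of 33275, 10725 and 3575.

1297725

33275 = 5² · 11³; 10725 = 3 · 5² · 11 · 13; 3575 = 5² · 11 · 13
lcm takes max exponent of each prime: 3 · 5² · 11³ · 13 = 1297725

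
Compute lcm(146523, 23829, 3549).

lcm(146523, 23829) = 146523·23829/gcd = 3491496567/507 = 6886581
lcm(6886581, 3549) = 6886581·3549/gcd = 24440475969/507 = 48206067

48206067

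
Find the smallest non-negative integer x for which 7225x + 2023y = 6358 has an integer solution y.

2

gcd(7225, 2023) = 289 (Euclid: 7225 = 3·2023 + 1156; 2023 = 1·1156 + 867; 1156 = 1·867 + 289; 867 = 3·289 + 0), and 289 | 6358.
Extended Euclid: 7225·(2) + 2023·(-7) = 289. Scale by 22: x₀ = 44.
General solution x = x₀ + 7t; reducing mod 7 gives x = 2 (and y = -4).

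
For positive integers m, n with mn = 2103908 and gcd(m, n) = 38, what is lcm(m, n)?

55366

For any two positive integers, gcd × lcm equals their product. Hence lcm = 2103908 / 38 = 55366.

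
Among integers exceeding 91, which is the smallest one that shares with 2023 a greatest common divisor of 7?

98

Multiples of 7 above 91: 7·14, 7·15, … . Need the cofactor coprime to 2023/7 = 289.
Checking s = 14, 15, … the first with gcd(s, 289) = 1 is s = 14, giving 98.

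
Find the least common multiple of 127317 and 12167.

127317 = 3 · 31 · 37²; 12167 = 23³
max exponents: 3 · 23³ · 31 · 37² = 1549065939

1549065939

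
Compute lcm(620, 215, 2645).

14103140

lcm(620, 215) = 620·215/gcd = 133300/5 = 26660
lcm(26660, 2645) = 26660·2645/gcd = 70515700/5 = 14103140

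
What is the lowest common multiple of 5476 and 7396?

gcd first: 7396 = 1·5476 + 1920; 5476 = 2·1920 + 1636; 1920 = 1·1636 + 284; 1636 = 5·284 + 216; 284 = 1·216 + 68; 216 = 3·68 + 12; 68 = 5·12 + 8; 12 = 1·8 + 4; 8 = 2·4 + 0 → gcd = 4
lcm = 5476·7396/gcd = 40500496/4 = 10125124

10125124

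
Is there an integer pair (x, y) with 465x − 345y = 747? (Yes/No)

No

gcd(465, 345): 465 = 1·345 + 120; 345 = 2·120 + 105; 120 = 1·105 + 15; 105 = 7·15 + 0 → 15
15 does not divide 747, so a solution does not exist.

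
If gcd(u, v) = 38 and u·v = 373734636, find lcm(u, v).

9835122

Since gcd(u,v)·lcm(u,v) = uv, lcm = 373734636/38 = 9835122.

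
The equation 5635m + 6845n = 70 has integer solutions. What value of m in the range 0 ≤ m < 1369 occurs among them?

1335

Reduce mod 6845: 5635m ≡ 70 (mod 6845). With g = gcd(5635, 6845) = 5 dividing 70, divide through: 1127m ≡ 14 (mod 1369).
Since gcd(1127, 1369) = 1, m ≡ 14·(1127)⁻¹ ≡ 1335 (mod 1369). Smallest non-negative: 1335.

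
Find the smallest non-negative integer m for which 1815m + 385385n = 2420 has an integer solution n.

Reduce mod 385385: 1815m ≡ 2420 (mod 385385). With g = gcd(1815, 385385) = 605 dividing 2420, divide through: 3m ≡ 4 (mod 637).
Since gcd(3, 637) = 1, m ≡ 4·(3)⁻¹ ≡ 426 (mod 637). Smallest non-negative: 426.

426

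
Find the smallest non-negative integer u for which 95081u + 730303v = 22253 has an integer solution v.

gcd(95081, 730303) = 2023 (Euclid: 730303 = 7·95081 + 64736; 95081 = 1·64736 + 30345; 64736 = 2·30345 + 4046; 30345 = 7·4046 + 2023; 4046 = 2·2023 + 0), and 2023 | 22253.
Extended Euclid: 95081·(169) + 730303·(-22) = 2023. Scale by 11: u₀ = 1859.
General solution u = u₀ + 361t; reducing mod 361 gives u = 54 (and v = -7).

54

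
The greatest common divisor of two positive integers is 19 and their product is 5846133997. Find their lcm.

307691263

gcd·lcm = product, so lcm = 5846133997/19 = 307691263.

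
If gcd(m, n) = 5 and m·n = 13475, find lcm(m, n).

For any two positive integers, gcd × lcm equals their product. Hence lcm = 13475 / 5 = 2695.

2695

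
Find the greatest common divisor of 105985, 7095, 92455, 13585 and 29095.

55

105985 = 5 · 11 · 41 · 47; 7095 = 3 · 5 · 11 · 43; 92455 = 5 · 11 · 41²; 13585 = 5 · 11 · 13 · 19; 29095 = 5 · 11 · 23²
gcd takes min exponent of each prime: 5 · 11 = 55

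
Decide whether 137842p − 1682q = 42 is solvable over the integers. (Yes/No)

gcd(137842, 1682): 137842 = 81·1682 + 1600; 1682 = 1·1600 + 82; 1600 = 19·82 + 42; 82 = 1·42 + 40; 42 = 1·40 + 2; 40 = 20·2 + 0 → 2
2 divides 42, so a solution exists.

Yes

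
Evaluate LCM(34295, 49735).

341132365

34295 = 5 · 19³; 49735 = 5 · 7³ · 29
max exponents: 5 · 7³ · 19³ · 29 = 341132365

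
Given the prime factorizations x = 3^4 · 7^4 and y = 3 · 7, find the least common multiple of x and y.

194481

max exponent per prime: 3^4 · 7^4 = 194481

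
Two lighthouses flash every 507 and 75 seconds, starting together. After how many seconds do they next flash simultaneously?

507 = 3 · 13²; 75 = 3 · 5²
max exponents: 3 · 5² · 13² = 12675

12675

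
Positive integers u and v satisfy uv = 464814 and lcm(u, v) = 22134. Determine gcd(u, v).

21

gcd·lcm = product, so gcd = 464814/22134 = 21.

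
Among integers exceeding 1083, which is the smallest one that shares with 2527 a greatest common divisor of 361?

gcd(k, 2527) = 361 forces 361 | k; write k = 361s. Then gcd(361s, 361·7) = 361·gcd(s, 7), so need gcd(s, 7) = 1.
361s > 1083 gives s ≥ 4. The least s ≥ 4 coprime to 7 is 4, so k = 361·4 = 1444.

1444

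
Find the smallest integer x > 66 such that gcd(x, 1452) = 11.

1452 = 11·132. Any x with gcd(x, 1452) = 11 is a multiple of 11, say 11s, with s coprime to 132.
Need s > 66/11, so s ≥ 7. First s ≥ 7 with gcd(s, 132) = 1 is s = 7. Thus x = 11·7 = 77.

77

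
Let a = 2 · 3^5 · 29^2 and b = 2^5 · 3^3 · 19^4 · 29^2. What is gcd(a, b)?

min exponent per shared prime: 2 · 3^3 · 29^2 = 45414

45414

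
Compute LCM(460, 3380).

460 = 2² · 5 · 23; 3380 = 2² · 5 · 13²
max exponents: 2² · 5 · 13² · 23 = 77740

77740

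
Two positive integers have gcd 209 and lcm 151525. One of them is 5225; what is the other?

Using uv = gcd(u,v)·lcm(u,v) = 209·151525 = 31668725, we get v = 31668725/5225 = 6061.

6061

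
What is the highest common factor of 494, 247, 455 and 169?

13

494 = 2 · 13 · 19; 247 = 13 · 19; 455 = 5 · 7 · 13; 169 = 13²
gcd takes min exponent of each prime: 13 = 13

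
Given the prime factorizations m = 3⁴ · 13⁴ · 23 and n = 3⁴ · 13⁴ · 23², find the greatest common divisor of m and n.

53209143

min exponent per shared prime: 3⁴ · 13⁴ · 23 = 53209143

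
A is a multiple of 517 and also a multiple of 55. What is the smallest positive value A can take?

2585

517 = 11 · 47; 55 = 5 · 11
max exponents: 5 · 11 · 47 = 2585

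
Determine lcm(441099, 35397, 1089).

69971975469

lcm(441099, 35397) = 441099·35397/gcd = 15613581303/27 = 578280789
lcm(578280789, 1089) = 578280789·1089/gcd = 629747779221/9 = 69971975469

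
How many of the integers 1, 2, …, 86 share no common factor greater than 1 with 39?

39 = 3·13. Inclusion–exclusion on these primes:
86 − ⌊86/3⌋ − ⌊86/13⌋ + ⌊86/39⌋ = 54

54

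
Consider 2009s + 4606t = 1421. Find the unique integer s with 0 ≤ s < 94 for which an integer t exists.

gcd(2009, 4606) = 49 (Euclid: 4606 = 2·2009 + 588; 2009 = 3·588 + 245; 588 = 2·245 + 98; 245 = 2·98 + 49; 98 = 2·49 + 0), and 49 | 1421.
Extended Euclid: 2009·(39) + 4606·(-17) = 49. Scale by 29: s₀ = 1131.
General solution s = s₀ + 94k; reducing mod 94 gives s = 3 (and t = -1).

3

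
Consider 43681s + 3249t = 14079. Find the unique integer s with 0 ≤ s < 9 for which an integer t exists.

3

Reduce mod 3249: 43681s ≡ 14079 (mod 3249). With g = gcd(43681, 3249) = 361 dividing 14079, divide through: 121s ≡ 39 (mod 9).
Since gcd(121, 9) = 1, s ≡ 39·(121)⁻¹ ≡ 3 (mod 9). Smallest non-negative: 3.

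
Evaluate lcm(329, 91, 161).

98371

329 = 7 · 47; 91 = 7 · 13; 161 = 7 · 23
lcm takes max exponent of each prime: 7 · 13 · 23 · 47 = 98371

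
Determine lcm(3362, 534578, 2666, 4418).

1197867948794

lcm(3362, 534578) = 3362·534578/gcd = 1797251236/2 = 898625618
lcm(898625618, 2666) = 898625618·2666/gcd = 2395735897588/2 = 1197867948794
lcm(1197867948794, 4418) = 1197867948794·4418/gcd = 5292180597771892/4418 = 1197867948794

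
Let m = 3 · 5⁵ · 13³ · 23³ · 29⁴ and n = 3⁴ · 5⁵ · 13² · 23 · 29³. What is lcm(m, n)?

4785646296953559375

max exponent per prime: 3⁴ · 5⁵ · 13³ · 23³ · 29⁴ = 4785646296953559375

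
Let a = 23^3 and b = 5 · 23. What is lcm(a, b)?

60835

max exponent per prime: 5 · 23^3 = 60835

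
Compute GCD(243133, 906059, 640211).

11

gcd(243133, 906059): 906059 = 3·243133 + 176660; 243133 = 1·176660 + 66473; 176660 = 2·66473 + 43714; 66473 = 1·43714 + 22759; 43714 = 1·22759 + 20955; 22759 = 1·20955 + 1804; 20955 = 11·1804 + 1111; 1804 = 1·1111 + 693; 1111 = 1·693 + 418; 693 = 1·418 + 275; 418 = 1·275 + 143; 275 = 1·143 + 132; 143 = 1·132 + 11; 132 = 12·11 + 0 → 11
gcd(11, 640211): 640211 = 58201·11 + 0 → 11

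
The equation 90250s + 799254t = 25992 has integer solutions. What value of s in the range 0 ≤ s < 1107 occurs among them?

Euclid: 799254 = 8·90250 + 77254; 90250 = 1·77254 + 12996; 77254 = 5·12996 + 12274; 12996 = 1·12274 + 722; 12274 = 17·722 + 0 → gcd = 722; 25992 = 722·36.
Back-substitution yields 90250·(62) + 799254·(-7) = 722, so one solution is s = 62·36 = 2232, t = -7·36 = -252.
Solutions in s differ by 799254/722 = 1107; the one in [0, 1107) is 2232 mod 1107 = 18.

18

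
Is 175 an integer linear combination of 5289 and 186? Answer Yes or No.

No

By Bézout, 5289u + 186v = 175 has integer solutions iff gcd(5289, 186) | 175.
Euclid: 5289 = 28·186 + 81; 186 = 2·81 + 24; 81 = 3·24 + 9; 24 = 2·9 + 6; 9 = 1·6 + 3; 6 = 2·3 + 0. gcd = 3; 175 mod 3 = 1. No.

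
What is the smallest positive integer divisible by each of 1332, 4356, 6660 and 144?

1332 = 2² · 3² · 37; 4356 = 2² · 3² · 11²; 6660 = 2² · 3² · 5 · 37; 144 = 2⁴ · 3²
lcm takes max exponent of each prime: 2⁴ · 3² · 5 · 11² · 37 = 3223440

3223440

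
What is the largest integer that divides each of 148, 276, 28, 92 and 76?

148 = 2² · 37; 276 = 2² · 3 · 23; 28 = 2² · 7; 92 = 2² · 23; 76 = 2² · 19
gcd takes min exponent of each prime: 2² = 4

4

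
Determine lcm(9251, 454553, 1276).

1529116292

9251 = 11 · 29²; 454553 = 11 · 31² · 43; 1276 = 2² · 11 · 29
lcm takes max exponent of each prime: 2² · 11 · 29² · 31² · 43 = 1529116292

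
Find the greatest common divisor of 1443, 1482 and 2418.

gcd(1443, 1482): 1482 = 1·1443 + 39; 1443 = 37·39 + 0 → 39
gcd(39, 2418): 2418 = 62·39 + 0 → 39

39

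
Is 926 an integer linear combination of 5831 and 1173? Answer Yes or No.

By Bézout, 5831u − 1173v = 926 has integer solutions iff gcd(5831, 1173) | 926.
Euclid: 5831 = 4·1173 + 1139; 1173 = 1·1139 + 34; 1139 = 33·34 + 17; 34 = 2·17 + 0. gcd = 17; 926 mod 17 = 8. No.

No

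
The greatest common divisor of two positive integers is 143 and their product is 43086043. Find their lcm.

301301

Since gcd(m,n)·lcm(m,n) = mn, lcm = 43086043/143 = 301301.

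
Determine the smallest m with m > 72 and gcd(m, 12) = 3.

75

12 = 3·4. Any m with gcd(m, 12) = 3 is a multiple of 3, say 3s, with s coprime to 4.
Need s > 72/3, so s ≥ 25. First s ≥ 25 with gcd(s, 4) = 1 is s = 25. Thus m = 3·25 = 75.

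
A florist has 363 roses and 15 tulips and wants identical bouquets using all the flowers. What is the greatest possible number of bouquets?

363 = 3 · 11²
15 = 3 · 5
Common: 3 = 3

3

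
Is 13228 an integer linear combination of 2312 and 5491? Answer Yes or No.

gcd(2312, 5491): 5491 = 2·2312 + 867; 2312 = 2·867 + 578; 867 = 1·578 + 289; 578 = 2·289 + 0 → 289
289 does not divide 13228, so a solution does not exist.

No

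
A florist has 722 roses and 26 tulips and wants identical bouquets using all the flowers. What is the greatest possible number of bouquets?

2

Euclid: 722 = 27·26 + 20; 26 = 1·20 + 6; 20 = 3·6 + 2; 6 = 3·2 + 0. Last nonzero remainder: 2.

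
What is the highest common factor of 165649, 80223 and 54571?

gcd(165649, 80223): 165649 = 2·80223 + 5203; 80223 = 15·5203 + 2178; 5203 = 2·2178 + 847; 2178 = 2·847 + 484; 847 = 1·484 + 363; 484 = 1·363 + 121; 363 = 3·121 + 0 → 121
gcd(121, 54571): 54571 = 451·121 + 0 → 121

121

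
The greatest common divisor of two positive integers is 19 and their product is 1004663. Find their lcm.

gcd·lcm = product, so lcm = 1004663/19 = 52877.

52877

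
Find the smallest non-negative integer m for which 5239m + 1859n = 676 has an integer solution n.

Euclid: 5239 = 2·1859 + 1521; 1859 = 1·1521 + 338; 1521 = 4·338 + 169; 338 = 2·169 + 0 → gcd = 169; 676 = 169·4.
Back-substitution yields 5239·(5) + 1859·(-14) = 169, so one solution is m = 5·4 = 20, n = -14·4 = -56.
Solutions in m differ by 1859/169 = 11; the one in [0, 11) is 20 mod 11 = 9.

9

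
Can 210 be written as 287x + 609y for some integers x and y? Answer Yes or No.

Yes

gcd(287, 609): 609 = 2·287 + 35; 287 = 8·35 + 7; 35 = 5·7 + 0 → 7
7 divides 210, so a solution exists.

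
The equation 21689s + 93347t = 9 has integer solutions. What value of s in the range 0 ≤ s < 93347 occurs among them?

gcd(21689, 93347) = 1 (Euclid: 93347 = 4·21689 + 6591; 21689 = 3·6591 + 1916; 6591 = 3·1916 + 843; 1916 = 2·843 + 230; 843 = 3·230 + 153; 230 = 1·153 + 77; 153 = 1·77 + 76; 77 = 1·76 + 1; 76 = 76·1 + 0), and 1 | 9.
Extended Euclid: 21689·(1218) + 93347·(-283) = 1. Scale by 9: s₀ = 10962.
General solution s = s₀ + 93347k; reducing mod 93347 gives s = 10962 (and t = -2547).

10962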